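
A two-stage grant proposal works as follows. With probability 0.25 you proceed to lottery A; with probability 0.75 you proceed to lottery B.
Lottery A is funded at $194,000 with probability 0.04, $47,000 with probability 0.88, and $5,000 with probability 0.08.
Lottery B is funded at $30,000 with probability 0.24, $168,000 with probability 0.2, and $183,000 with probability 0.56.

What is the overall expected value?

EV(A) = 0.04 × 194000 + 0.88 × 47000 + 0.08 × 5000 = 7760 + 41360 + 400 = 49520
EV(B) = 0.24 × 30000 + 0.2 × 168000 + 0.56 × 183000 = 7200 + 33600 + 102480 = 143280
Overall = 0.25 × 49520 + 0.75 × 143280 = 12380 + 107460 = 119840

$119,840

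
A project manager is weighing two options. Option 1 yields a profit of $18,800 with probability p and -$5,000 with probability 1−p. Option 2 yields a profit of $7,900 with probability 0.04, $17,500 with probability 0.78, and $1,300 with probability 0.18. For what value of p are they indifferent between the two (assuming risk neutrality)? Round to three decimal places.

p = 0.807

EV(Option 2) = 0.04 × 7900 + 0.78 × 17500 + 0.18 × 1300 = 316 + 13650 + 234 = 14200
p·18800 + (1−p)·(-5000) = 14200
23800p − 5000 = 14200
p = (14200 + 5000) / 23800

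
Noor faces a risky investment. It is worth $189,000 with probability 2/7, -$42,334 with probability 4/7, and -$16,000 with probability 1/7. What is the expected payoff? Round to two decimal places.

EV = 2/7 × 189000 + 4/7 × (-42334) + 1/7 × (-16000) = 54000 − 24190.8571 − 2285.7143 = 27523.4286

$27,523.43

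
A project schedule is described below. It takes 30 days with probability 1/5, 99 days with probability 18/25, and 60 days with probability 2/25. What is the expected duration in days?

EV = 1/5 × 30 + 18/25 × 99 + 2/25 × 60 = 6 + 71.28 + 4.8 = 82.08

82.08 days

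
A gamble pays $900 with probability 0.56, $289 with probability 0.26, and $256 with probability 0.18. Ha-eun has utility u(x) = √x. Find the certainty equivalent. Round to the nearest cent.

E[u] = 0.56·√900 + 0.26·√289 + 0.18·√256 = 0.56·30 + 0.26·17 + 0.18·16 = 24.1
CE = (24.1)² = 580.81

$580.81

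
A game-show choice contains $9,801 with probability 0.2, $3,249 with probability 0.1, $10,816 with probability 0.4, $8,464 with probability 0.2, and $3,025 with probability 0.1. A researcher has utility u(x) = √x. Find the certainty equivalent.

E[u] = 0.2·√9801 + 0.1·√3249 + 0.4·√10816 + 0.2·√8464 + 0.1·√3025 = 0.2·99 + 0.1·57 + 0.4·104 + 0.2·92 + 0.1·55 = 91
CE = (91)² = 8281

$8,281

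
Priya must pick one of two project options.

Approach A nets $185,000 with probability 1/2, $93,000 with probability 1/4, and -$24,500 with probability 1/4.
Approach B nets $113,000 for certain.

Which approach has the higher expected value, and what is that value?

Approach A = 1/2 × 185000 + 1/4 × 93000 + 1/4 × (-24500) = 92500 + 23250 − 6125 = 109625
Approach B: 113000 (certain)

Approach B ($113,000)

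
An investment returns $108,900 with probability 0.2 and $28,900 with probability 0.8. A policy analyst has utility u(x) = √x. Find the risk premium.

E[u] = 0.2·√108900 + 0.8·√28900 = 0.2·330 + 0.8·170 = 202
CE = (202)² = 40804
Risk premium = EV − CE = 44900 − 40804 = 4096

$4,096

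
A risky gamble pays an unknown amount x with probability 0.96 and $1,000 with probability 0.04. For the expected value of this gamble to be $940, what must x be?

x = $937.50

0.96·x + 0.04·1000 = 940
0.96·x = 940 − 40 = 900
x = 900 / 0.96 = 937.5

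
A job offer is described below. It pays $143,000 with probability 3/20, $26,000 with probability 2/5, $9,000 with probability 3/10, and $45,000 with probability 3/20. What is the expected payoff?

EV = 3/20 × 143000 + 2/5 × 26000 + 3/10 × 9000 + 3/20 × 45000 = 21450 + 10400 + 2700 + 6750 = 41300

$41,300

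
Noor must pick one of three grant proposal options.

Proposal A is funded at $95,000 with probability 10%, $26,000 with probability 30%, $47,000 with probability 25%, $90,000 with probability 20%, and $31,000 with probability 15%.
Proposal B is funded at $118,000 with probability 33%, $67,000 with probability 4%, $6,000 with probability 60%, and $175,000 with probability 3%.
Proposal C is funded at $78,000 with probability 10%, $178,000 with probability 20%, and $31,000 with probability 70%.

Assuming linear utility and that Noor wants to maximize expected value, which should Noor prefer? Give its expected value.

Proposal C ($65,100)

Proposal A = 0.1 × 95000 + 0.3 × 26000 + 0.25 × 47000 + 0.2 × 90000 + 0.15 × 31000 = 9500 + 7800 + 11750 + 18000 + 4650 = 51700
Proposal B = 0.33 × 118000 + 0.04 × 67000 + 0.6 × 6000 + 0.03 × 175000 = 38940 + 2680 + 3600 + 5250 = 50470
Proposal C = 0.1 × 78000 + 0.2 × 178000 + 0.7 × 31000 = 7800 + 35600 + 21700 = 65100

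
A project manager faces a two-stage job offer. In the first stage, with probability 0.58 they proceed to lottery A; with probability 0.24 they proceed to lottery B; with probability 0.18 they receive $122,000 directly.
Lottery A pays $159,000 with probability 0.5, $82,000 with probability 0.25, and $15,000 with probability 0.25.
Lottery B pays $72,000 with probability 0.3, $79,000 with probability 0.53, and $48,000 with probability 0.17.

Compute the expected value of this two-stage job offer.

EV(A) = 0.5 × 159000 + 0.25 × 82000 + 0.25 × 15000 = 79500 + 20500 + 3750 = 103750
EV(B) = 0.3 × 72000 + 0.53 × 79000 + 0.17 × 48000 = 21600 + 41870 + 8160 = 71630
Branch C: 122000 (certain)
Overall = 0.58 × 103750 + 0.24 × 71630 + 0.18 × 122000 = 60175 + 17191.2 + 21960 = 99326.2

$99,326.20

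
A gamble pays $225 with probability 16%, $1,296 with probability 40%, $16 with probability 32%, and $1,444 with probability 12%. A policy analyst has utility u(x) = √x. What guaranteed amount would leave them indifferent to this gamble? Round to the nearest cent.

$512.57

E[u] = 0.16·√225 + 0.4·√1296 + 0.32·√16 + 0.12·√1444 = 0.16·15 + 0.4·36 + 0.32·4 + 0.12·38 = 22.64
CE = (22.64)² = 512.5696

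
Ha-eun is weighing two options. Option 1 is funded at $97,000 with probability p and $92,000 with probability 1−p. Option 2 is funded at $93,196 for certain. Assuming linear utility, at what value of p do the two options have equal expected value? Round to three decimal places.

p = 0.239

p·97000 + (1−p)·92000 = 93196
5000p + 92000 = 93196
p = (93196 − 92000) / 5000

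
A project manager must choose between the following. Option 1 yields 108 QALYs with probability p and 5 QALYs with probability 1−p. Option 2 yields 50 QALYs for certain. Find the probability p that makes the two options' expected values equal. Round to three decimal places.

p·108 + (1−p)·5 = 50
103p + 5 = 50
p = (50 − 5) / 103

p = 0.437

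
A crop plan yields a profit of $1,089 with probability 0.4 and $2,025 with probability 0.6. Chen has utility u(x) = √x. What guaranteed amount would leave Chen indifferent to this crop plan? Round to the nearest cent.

$1,616.04

E[u] = 0.4·√1089 + 0.6·√2025 = 0.4·33 + 0.6·45 = 40.2
CE = (40.2)² = 1616.04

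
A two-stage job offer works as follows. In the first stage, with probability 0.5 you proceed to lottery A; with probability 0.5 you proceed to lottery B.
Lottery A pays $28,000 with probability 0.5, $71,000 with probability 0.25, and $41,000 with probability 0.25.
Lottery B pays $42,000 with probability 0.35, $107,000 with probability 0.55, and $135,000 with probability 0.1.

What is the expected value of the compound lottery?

$64,525

EV(A) = 0.5 × 28000 + 0.25 × 71000 + 0.25 × 41000 = 14000 + 17750 + 10250 = 42000
EV(B) = 0.35 × 42000 + 0.55 × 107000 + 0.1 × 135000 = 14700 + 58850 + 13500 = 87050
Overall = 0.5 × 42000 + 0.5 × 87050 = 21000 + 43525 = 64525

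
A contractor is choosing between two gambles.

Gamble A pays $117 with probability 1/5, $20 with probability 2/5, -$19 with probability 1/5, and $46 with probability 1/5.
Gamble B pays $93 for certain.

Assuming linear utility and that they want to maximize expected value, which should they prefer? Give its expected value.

Gamble A = 1/5 × 117 + 2/5 × 20 + 1/5 × (-19) + 1/5 × 46 = 23.4 + 8 − 3.8 + 9.2 = 36.8
Gamble B: 93 (certain)

Gamble B ($93)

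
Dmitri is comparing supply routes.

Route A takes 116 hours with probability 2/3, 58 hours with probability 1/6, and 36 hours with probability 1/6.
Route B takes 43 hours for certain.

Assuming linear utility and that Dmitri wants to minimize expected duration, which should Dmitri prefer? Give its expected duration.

Route A = 2/3 × 116 + 1/6 × 58 + 1/6 × 36 = 77.3333 + 9.6667 + 6 = 93
Route B: 43 (certain)

Route B (43 hours)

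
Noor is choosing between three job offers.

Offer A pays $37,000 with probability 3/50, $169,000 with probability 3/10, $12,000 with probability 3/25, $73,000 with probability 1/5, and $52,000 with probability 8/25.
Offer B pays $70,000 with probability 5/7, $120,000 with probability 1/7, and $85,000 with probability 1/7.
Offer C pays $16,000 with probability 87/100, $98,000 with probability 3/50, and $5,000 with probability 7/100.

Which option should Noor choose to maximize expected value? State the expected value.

Offer A = 3/50 × 37000 + 3/10 × 169000 + 3/25 × 12000 + 1/5 × 73000 + 8/25 × 52000 = 2220 + 50700 + 1440 + 14600 + 16640 = 85600
Offer B = 5/7 × 70000 + 1/7 × 120000 + 1/7 × 85000 = 50000 + 17142.8571 + 12142.8571 = 79285.7143
Offer C = 87/100 × 16000 + 3/50 × 98000 + 7/100 × 5000 = 13920 + 5880 + 350 = 20150

Offer A ($85,600)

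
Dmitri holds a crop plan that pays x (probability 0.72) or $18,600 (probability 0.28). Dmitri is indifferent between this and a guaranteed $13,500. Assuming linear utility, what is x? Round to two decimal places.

x = $11,516.67

0.72·x + 0.28·18600 = 13500
0.72·x = 13500 − 5208 = 8292
x = 8292 / 0.72 = 11516.6667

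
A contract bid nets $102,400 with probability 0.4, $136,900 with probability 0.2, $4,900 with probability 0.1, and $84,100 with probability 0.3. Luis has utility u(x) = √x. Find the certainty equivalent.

$87,616

E[u] = 0.4·√102400 + 0.2·√136900 + 0.1·√4900 + 0.3·√84100 = 0.4·320 + 0.2·370 + 0.1·70 + 0.3·290 = 296
CE = (296)² = 87616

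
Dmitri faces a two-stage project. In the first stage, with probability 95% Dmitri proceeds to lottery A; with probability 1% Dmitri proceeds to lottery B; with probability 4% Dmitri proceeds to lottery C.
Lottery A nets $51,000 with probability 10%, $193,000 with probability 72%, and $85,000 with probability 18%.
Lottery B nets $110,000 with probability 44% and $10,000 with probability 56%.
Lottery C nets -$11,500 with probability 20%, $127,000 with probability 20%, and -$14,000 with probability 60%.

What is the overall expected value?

$152,520

EV(A) = 0.1 × 51000 + 0.72 × 193000 + 0.18 × 85000 = 5100 + 138960 + 15300 = 159360
EV(B) = 0.44 × 110000 + 0.56 × 10000 = 48400 + 5600 = 54000
EV(C) = 0.2 × (-11500) + 0.2 × 127000 + 0.6 × (-14000) = -2300 + 25400 − 8400 = 14700
Overall = 0.95 × 159360 + 0.01 × 54000 + 0.04 × 14700 = 151392 + 540 + 588 = 152520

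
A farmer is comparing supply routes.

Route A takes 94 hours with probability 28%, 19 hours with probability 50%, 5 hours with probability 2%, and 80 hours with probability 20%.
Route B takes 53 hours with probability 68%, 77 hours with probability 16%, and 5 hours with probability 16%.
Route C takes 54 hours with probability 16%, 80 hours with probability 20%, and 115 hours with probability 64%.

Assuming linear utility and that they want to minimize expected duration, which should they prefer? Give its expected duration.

Route A = 0.28 × 94 + 0.5 × 19 + 0.02 × 5 + 0.2 × 80 = 26.32 + 9.5 + 0.1 + 16 = 51.92
Route B = 0.68 × 53 + 0.16 × 77 + 0.16 × 5 = 36.04 + 12.32 + 0.8 = 49.16
Route C = 0.16 × 54 + 0.2 × 80 + 0.64 × 115 = 8.64 + 16 + 73.6 = 98.24

Route B (49.16 hours)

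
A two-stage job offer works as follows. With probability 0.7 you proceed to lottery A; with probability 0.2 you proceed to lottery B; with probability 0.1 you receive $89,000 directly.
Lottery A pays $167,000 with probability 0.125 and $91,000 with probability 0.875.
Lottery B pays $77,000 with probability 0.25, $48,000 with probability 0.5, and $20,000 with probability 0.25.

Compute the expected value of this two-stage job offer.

EV(A) = 0.125 × 167000 + 0.875 × 91000 = 20875 + 79625 = 100500
EV(B) = 0.25 × 77000 + 0.5 × 48000 + 0.25 × 20000 = 19250 + 24000 + 5000 = 48250
Branch C: 89000 (certain)
Overall = 0.7 × 100500 + 0.2 × 48250 + 0.1 × 89000 = 70350 + 9650 + 8900 = 88900

$88,900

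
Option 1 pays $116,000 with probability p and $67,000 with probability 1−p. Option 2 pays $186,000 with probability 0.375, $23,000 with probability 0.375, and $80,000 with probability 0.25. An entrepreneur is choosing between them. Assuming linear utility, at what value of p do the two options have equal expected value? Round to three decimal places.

EV(Option 2) = 0.375 × 186000 + 0.375 × 23000 + 0.25 × 80000 = 69750 + 8625 + 20000 = 98375
p·116000 + (1−p)·67000 = 98375
49000p + 67000 = 98375
p = (98375 − 67000) / 49000

p = 0.640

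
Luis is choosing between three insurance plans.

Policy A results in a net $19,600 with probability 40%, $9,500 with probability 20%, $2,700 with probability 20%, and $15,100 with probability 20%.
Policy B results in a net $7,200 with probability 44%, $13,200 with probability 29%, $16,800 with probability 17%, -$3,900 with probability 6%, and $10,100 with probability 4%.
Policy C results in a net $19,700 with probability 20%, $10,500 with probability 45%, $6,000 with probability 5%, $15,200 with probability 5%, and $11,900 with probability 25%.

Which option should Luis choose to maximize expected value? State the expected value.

Policy A = 0.4 × 19600 + 0.2 × 9500 + 0.2 × 2700 + 0.2 × 15100 = 7840 + 1900 + 540 + 3020 = 13300
Policy B = 0.44 × 7200 + 0.29 × 13200 + 0.17 × 16800 + 0.06 × (-3900) + 0.04 × 10100 = 3168 + 3828 + 2856 − 234 + 404 = 10022
Policy C = 0.2 × 19700 + 0.45 × 10500 + 0.05 × 6000 + 0.05 × 15200 + 0.25 × 11900 = 3940 + 4725 + 300 + 760 + 2975 = 12700

Policy A ($13,300)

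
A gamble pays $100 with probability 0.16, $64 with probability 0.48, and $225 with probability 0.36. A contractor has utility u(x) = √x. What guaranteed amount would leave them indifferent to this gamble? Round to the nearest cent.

$117.51

E[u] = 0.16·√100 + 0.48·√64 + 0.36·√225 = 0.16·10 + 0.48·8 + 0.36·15 = 10.84
CE = (10.84)² = 117.5056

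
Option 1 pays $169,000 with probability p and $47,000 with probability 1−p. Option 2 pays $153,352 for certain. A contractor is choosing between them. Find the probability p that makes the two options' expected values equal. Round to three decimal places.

p·169000 + (1−p)·47000 = 153352
122000p + 47000 = 153352
p = (153352 − 47000) / 122000

p = 0.872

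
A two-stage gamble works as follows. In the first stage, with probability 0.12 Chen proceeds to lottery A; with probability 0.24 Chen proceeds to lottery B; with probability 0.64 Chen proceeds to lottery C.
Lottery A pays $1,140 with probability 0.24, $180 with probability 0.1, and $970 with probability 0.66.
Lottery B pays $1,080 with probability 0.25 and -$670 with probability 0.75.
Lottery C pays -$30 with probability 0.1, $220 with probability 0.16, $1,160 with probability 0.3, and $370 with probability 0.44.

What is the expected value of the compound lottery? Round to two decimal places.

EV(A) = 0.24 × 1140 + 0.1 × 180 + 0.66 × 970 = 273.6 + 18 + 640.2 = 931.8
EV(B) = 0.25 × 1080 + 0.75 × (-670) = 270 − 502.5 = -232.5
EV(C) = 0.1 × (-30) + 0.16 × 220 + 0.3 × 1160 + 0.44 × 370 = -3 + 35.2 + 348 + 162.8 = 543
Overall = 0.12 × 931.8 + 0.24 × (-232.5) + 0.64 × 543 = 111.816 − 55.8 + 347.52 = 403.536

$403.54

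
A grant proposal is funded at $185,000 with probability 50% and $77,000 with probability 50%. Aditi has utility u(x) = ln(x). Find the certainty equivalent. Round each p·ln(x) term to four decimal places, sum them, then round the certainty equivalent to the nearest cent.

E[u] = 0.5·ln(185000) + 0.5·ln(77000) = 6.0641 + 5.6258 = 11.6899
CE = e^11.6899 ≈ 119360.07

$119,360.07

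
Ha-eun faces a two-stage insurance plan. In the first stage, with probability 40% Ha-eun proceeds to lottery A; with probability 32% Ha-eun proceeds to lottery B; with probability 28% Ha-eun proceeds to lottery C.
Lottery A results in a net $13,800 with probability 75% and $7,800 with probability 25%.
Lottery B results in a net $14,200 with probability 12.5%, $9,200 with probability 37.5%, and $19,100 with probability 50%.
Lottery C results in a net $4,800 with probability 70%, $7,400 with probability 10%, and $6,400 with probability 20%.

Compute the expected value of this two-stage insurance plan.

$11,154.40

EV(A) = 0.75 × 13800 + 0.25 × 7800 = 10350 + 1950 = 12300
EV(B) = 0.125 × 14200 + 0.375 × 9200 + 0.5 × 19100 = 1775 + 3450 + 9550 = 14775
EV(C) = 0.7 × 4800 + 0.1 × 7400 + 0.2 × 6400 = 3360 + 740 + 1280 = 5380
Overall = 0.4 × 12300 + 0.32 × 14775 + 0.28 × 5380 = 4920 + 4728 + 1506.4 = 11154.4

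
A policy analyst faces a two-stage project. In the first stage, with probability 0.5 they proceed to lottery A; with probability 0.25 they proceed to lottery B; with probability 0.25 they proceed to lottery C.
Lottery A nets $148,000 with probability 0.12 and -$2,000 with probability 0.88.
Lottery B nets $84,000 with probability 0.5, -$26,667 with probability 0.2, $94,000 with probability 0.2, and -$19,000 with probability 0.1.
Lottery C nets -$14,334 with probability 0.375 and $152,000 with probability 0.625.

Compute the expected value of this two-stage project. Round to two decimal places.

$43,797.84

EV(A) = 0.12 × 148000 + 0.88 × (-2000) = 17760 − 1760 = 16000
EV(B) = 0.5 × 84000 + 0.2 × (-26667) + 0.2 × 94000 + 0.1 × (-19000) = 42000 − 5333.4 + 18800 − 1900 = 53566.6
EV(C) = 0.375 × (-14334) + 0.625 × 152000 = -5375.25 + 95000 = 89624.75
Overall = 0.5 × 16000 + 0.25 × 53566.6 + 0.25 × 89624.75 = 8000 + 13391.65 + 22406.1875 = 43797.8375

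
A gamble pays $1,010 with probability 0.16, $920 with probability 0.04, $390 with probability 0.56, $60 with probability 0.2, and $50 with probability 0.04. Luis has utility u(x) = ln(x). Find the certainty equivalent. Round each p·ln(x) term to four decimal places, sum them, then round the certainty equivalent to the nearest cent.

E[u] = 0.16·ln(1010) + 0.04·ln(920) + 0.56·ln(390) + 0.2·ln(60) + 0.04·ln(50) = 1.1068 + 0.2730 + 3.3410 + 0.8189 + 0.1565 = 5.6962
CE = e^5.6962 ≈ 297.73

$297.73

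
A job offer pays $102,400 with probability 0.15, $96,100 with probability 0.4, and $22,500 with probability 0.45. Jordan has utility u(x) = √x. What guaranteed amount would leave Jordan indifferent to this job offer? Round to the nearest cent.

E[u] = 0.15·√102400 + 0.4·√96100 + 0.45·√22500 = 0.15·320 + 0.4·310 + 0.45·150 = 239.5
CE = (239.5)² = 57360.25

$57,360.25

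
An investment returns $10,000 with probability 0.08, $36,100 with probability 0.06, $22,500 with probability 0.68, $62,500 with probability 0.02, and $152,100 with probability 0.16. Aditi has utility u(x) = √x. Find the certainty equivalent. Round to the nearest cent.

E[u] = 0.08·√10000 + 0.06·√36100 + 0.68·√22500 + 0.02·√62500 + 0.16·√152100 = 0.08·100 + 0.06·190 + 0.68·150 + 0.02·250 + 0.16·390 = 188.8
CE = (188.8)² = 35645.44

$35,645.44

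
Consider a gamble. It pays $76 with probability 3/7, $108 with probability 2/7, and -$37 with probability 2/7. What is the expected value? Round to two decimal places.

EV = 3/7 × 76 + 2/7 × 108 + 2/7 × (-37) = 32.5714 + 30.8571 − 10.5714 = 52.8571

$52.86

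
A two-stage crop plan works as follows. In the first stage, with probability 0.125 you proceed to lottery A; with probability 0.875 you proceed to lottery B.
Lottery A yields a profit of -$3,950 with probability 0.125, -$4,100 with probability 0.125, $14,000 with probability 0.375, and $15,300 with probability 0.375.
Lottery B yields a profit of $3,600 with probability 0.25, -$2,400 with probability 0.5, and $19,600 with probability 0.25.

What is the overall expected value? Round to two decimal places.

EV(A) = 0.125 × (-3950) + 0.125 × (-4100) + 0.375 × 14000 + 0.375 × 15300 = -493.75 − 512.5 + 5250 + 5737.5 = 9981.25
EV(B) = 0.25 × 3600 + 0.5 × (-2400) + 0.25 × 19600 = 900 − 1200 + 4900 = 4600
Overall = 0.125 × 9981.25 + 0.875 × 4600 = 1247.65625 + 4025 = 5272.65625

$5,272.66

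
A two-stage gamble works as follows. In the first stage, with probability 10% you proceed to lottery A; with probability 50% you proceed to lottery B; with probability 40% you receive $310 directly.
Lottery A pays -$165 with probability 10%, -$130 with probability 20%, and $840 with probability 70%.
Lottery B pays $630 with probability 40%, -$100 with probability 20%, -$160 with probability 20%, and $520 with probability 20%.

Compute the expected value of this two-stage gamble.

$330.55

EV(A) = 0.1 × (-165) + 0.2 × (-130) + 0.7 × 840 = -16.5 − 26 + 588 = 545.5
EV(B) = 0.4 × 630 + 0.2 × (-100) + 0.2 × (-160) + 0.2 × 520 = 252 − 20 − 32 + 104 = 304
Branch C: 310 (certain)
Overall = 0.1 × 545.5 + 0.5 × 304 + 0.4 × 310 = 54.55 + 152 + 124 = 330.55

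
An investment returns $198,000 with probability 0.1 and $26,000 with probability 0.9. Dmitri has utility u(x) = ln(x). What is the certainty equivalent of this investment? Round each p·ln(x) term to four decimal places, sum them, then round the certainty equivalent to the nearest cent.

E[u] = 0.1·ln(198000) + 0.9·ln(26000) = 1.2196 + 9.1493 = 10.3689
CE = e^10.3689 ≈ 31853.42

$31,853.42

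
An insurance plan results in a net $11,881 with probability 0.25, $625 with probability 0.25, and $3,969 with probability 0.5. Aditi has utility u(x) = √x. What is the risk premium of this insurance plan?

$886

E[u] = 0.25·√11881 + 0.25·√625 + 0.5·√3969 = 0.25·109 + 0.25·25 + 0.5·63 = 65
CE = (65)² = 4225
Risk premium = EV − CE = 5111 − 4225 = 886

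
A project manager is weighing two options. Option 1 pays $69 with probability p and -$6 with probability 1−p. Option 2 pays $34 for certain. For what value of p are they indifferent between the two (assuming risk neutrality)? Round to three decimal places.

p = 0.533

p·69 + (1−p)·(-6) = 34
75p − 6 = 34
p = (34 + 6) / 75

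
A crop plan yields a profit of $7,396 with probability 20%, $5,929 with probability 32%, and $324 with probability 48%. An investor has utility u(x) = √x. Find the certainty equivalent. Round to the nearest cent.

E[u] = 0.2·√7396 + 0.32·√5929 + 0.48·√324 = 0.2·86 + 0.32·77 + 0.48·18 = 50.48
CE = (50.48)² = 2548.2304

$2,548.23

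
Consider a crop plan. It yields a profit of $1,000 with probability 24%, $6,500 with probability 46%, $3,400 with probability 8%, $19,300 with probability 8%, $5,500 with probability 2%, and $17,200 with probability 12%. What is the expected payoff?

EV = 0.24 × 1000 + 0.46 × 6500 + 0.08 × 3400 + 0.08 × 19300 + 0.02 × 5500 + 0.12 × 17200 = 240 + 2990 + 272 + 1544 + 110 + 2064 = 7220

$7,220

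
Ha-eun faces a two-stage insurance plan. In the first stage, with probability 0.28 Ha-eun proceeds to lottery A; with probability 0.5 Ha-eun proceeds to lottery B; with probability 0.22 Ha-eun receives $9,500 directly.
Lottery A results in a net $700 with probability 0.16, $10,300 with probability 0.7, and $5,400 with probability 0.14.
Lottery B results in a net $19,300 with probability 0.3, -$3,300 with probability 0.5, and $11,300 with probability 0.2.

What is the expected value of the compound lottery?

EV(A) = 0.16 × 700 + 0.7 × 10300 + 0.14 × 5400 = 112 + 7210 + 756 = 8078
EV(B) = 0.3 × 19300 + 0.5 × (-3300) + 0.2 × 11300 = 5790 − 1650 + 2260 = 6400
Branch C: 9500 (certain)
Overall = 0.28 × 8078 + 0.5 × 6400 + 0.22 × 9500 = 2261.84 + 3200 + 2090 = 7551.84

$7,551.84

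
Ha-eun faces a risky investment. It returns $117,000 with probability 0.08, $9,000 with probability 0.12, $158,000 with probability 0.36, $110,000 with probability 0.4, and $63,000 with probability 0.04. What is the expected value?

$113,840

EV = 0.08 × 117000 + 0.12 × 9000 + 0.36 × 158000 + 0.4 × 110000 + 0.04 × 63000 = 9360 + 1080 + 56880 + 44000 + 2520 = 113840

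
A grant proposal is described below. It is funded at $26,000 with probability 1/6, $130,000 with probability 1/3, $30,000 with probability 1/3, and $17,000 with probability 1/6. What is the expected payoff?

$60,500

EV = 1/6 × 26000 + 1/3 × 130000 + 1/3 × 30000 + 1/6 × 17000 = 4333.3333 + 43333.3333 + 10000 + 2833.3333 = 60500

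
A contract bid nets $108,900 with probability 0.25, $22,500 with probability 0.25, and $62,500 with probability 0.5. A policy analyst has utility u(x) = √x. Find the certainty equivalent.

$60,025

E[u] = 0.25·√108900 + 0.25·√22500 + 0.5·√62500 = 0.25·330 + 0.25·150 + 0.5·250 = 245
CE = (245)² = 60025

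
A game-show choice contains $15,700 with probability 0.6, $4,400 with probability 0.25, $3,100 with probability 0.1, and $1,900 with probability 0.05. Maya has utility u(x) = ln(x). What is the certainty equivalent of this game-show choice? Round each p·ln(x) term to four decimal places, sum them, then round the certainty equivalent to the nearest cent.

$8,738.55

E[u] = 0.6·ln(15700) + 0.25·ln(4400) + 0.1·ln(3100) + 0.05·ln(1900) = 5.7968 + 2.0973 + 0.8039 + 0.3775 = 9.0755
CE = e^9.0755 ≈ 8738.55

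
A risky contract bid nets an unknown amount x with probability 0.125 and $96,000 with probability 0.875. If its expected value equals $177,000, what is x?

0.125·x + 0.875·96000 = 177000
0.125·x = 177000 − 84000 = 93000
x = 93000 / 0.125 = 744000

x = $744,000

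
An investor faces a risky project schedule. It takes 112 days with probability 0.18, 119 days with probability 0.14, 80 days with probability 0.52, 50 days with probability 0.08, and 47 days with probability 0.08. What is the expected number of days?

EV = 0.18 × 112 + 0.14 × 119 + 0.52 × 80 + 0.08 × 50 + 0.08 × 47 = 20.16 + 16.66 + 41.6 + 4 + 3.76 = 86.18

86.18 days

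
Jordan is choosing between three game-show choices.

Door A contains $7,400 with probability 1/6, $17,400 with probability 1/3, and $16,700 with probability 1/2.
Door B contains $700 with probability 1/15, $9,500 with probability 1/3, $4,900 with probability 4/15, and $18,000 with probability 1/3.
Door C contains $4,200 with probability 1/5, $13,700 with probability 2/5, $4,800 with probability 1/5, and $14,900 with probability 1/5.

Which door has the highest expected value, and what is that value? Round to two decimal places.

Door A = 1/6 × 7400 + 1/3 × 17400 + 1/2 × 16700 = 1233.3333 + 5800 + 8350 = 15383.3333
Door B = 1/15 × 700 + 1/3 × 9500 + 4/15 × 4900 + 1/3 × 18000 = 46.6667 + 3166.6667 + 1306.6667 + 6000 = 10520
Door C = 1/5 × 4200 + 2/5 × 13700 + 1/5 × 4800 + 1/5 × 14900 = 840 + 5480 + 960 + 2980 = 10260

Door A ($15,383.33)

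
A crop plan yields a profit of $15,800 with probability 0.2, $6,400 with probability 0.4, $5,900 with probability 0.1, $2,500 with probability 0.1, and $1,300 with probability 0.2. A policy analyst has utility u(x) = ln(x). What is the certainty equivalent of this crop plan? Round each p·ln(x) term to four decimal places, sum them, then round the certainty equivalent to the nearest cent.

E[u] = 0.2·ln(15800) + 0.4·ln(6400) + 0.1·ln(5900) + 0.1·ln(2500) + 0.2·ln(1300) = 1.9336 + 3.5056 + 0.8683 + 0.7824 + 1.4340 = 8.5239
CE = e^8.5239 ≈ 5033.65

$5,033.65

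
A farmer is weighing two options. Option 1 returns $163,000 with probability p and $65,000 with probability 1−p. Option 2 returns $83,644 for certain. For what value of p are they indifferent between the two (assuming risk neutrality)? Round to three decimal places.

p = 0.190

p·163000 + (1−p)·65000 = 83644
98000p + 65000 = 83644
p = (83644 − 65000) / 98000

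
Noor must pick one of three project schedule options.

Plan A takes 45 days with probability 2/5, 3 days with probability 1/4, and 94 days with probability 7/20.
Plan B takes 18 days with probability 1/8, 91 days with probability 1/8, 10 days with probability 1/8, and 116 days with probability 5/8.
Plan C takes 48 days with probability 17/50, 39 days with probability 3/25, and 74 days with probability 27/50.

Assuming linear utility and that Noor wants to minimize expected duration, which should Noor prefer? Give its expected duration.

Plan A (51.65 days)

Plan A = 2/5 × 45 + 1/4 × 3 + 7/20 × 94 = 18 + 0.75 + 32.9 = 51.65
Plan B = 1/8 × 18 + 1/8 × 91 + 1/8 × 10 + 5/8 × 116 = 2.25 + 11.375 + 1.25 + 72.5 = 87.375
Plan C = 17/50 × 48 + 3/25 × 39 + 27/50 × 74 = 16.32 + 4.68 + 39.96 = 60.96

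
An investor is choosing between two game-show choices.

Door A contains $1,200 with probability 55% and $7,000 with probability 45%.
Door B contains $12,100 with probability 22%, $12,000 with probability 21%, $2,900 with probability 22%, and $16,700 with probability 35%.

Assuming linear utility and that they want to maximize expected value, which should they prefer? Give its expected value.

Door A = 0.55 × 1200 + 0.45 × 7000 = 660 + 3150 = 3810
Door B = 0.22 × 12100 + 0.21 × 12000 + 0.22 × 2900 + 0.35 × 16700 = 2662 + 2520 + 638 + 5845 = 11665

Door B ($11,665)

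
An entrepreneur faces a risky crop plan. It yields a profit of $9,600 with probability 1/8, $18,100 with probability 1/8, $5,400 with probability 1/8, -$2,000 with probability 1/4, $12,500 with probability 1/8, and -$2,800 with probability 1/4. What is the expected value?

EV = 1/8 × 9600 + 1/8 × 18100 + 1/8 × 5400 + 1/4 × (-2000) + 1/8 × 12500 + 1/4 × (-2800) = 1200 + 2262.5 + 675 − 500 + 1562.5 − 700 = 4500

$4,500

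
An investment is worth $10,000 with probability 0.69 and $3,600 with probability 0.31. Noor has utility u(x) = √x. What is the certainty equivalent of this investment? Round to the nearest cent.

$7,673.76

E[u] = 0.69·√10000 + 0.31·√3600 = 0.69·100 + 0.31·60 = 87.6
CE = (87.6)² = 7673.76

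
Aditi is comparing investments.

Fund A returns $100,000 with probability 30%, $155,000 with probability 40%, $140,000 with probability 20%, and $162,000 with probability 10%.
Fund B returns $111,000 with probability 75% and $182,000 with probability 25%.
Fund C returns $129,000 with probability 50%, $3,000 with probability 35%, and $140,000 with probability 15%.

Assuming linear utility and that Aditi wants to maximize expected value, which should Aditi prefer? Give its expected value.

Fund A ($136,200)

Fund A = 0.3 × 100000 + 0.4 × 155000 + 0.2 × 140000 + 0.1 × 162000 = 30000 + 62000 + 28000 + 16200 = 136200
Fund B = 0.75 × 111000 + 0.25 × 182000 = 83250 + 45500 = 128750
Fund C = 0.5 × 129000 + 0.35 × 3000 + 0.15 × 140000 = 64500 + 1050 + 21000 = 86550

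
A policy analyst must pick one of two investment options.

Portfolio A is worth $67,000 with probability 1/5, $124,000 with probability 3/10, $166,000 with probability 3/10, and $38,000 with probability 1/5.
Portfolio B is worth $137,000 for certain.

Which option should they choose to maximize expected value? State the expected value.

Portfolio B ($137,000)

Portfolio A = 1/5 × 67000 + 3/10 × 124000 + 3/10 × 166000 + 1/5 × 38000 = 13400 + 37200 + 49800 + 7600 = 108000
Portfolio B: 137000 (certain)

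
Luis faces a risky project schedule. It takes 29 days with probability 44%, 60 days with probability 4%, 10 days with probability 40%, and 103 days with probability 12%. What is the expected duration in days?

31.52 days

EV = 0.44 × 29 + 0.04 × 60 + 0.4 × 10 + 0.12 × 103 = 12.76 + 2.4 + 4 + 12.36 = 31.52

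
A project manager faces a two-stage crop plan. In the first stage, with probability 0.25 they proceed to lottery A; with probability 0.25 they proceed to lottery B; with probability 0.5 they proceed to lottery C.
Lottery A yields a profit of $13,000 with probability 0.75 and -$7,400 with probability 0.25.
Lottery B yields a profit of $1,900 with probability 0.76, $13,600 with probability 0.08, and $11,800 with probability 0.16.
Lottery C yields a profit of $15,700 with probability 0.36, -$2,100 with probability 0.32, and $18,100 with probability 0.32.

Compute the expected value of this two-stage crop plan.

$8,466

EV(A) = 0.75 × 13000 + 0.25 × (-7400) = 9750 − 1850 = 7900
EV(B) = 0.76 × 1900 + 0.08 × 13600 + 0.16 × 11800 = 1444 + 1088 + 1888 = 4420
EV(C) = 0.36 × 15700 + 0.32 × (-2100) + 0.32 × 18100 = 5652 − 672 + 5792 = 10772
Overall = 0.25 × 7900 + 0.25 × 4420 + 0.5 × 10772 = 1975 + 1105 + 5386 = 8466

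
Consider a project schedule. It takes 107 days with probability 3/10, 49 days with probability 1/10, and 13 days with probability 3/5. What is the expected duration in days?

44.8 days

EV = 3/10 × 107 + 1/10 × 49 + 3/5 × 13 = 32.1 + 4.9 + 7.8 = 44.8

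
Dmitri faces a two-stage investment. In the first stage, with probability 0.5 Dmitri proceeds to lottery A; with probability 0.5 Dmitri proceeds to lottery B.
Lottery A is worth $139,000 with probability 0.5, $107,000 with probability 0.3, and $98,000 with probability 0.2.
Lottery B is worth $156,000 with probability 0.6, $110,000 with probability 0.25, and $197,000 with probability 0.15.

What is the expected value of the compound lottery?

EV(A) = 0.5 × 139000 + 0.3 × 107000 + 0.2 × 98000 = 69500 + 32100 + 19600 = 121200
EV(B) = 0.6 × 156000 + 0.25 × 110000 + 0.15 × 197000 = 93600 + 27500 + 29550 = 150650
Overall = 0.5 × 121200 + 0.5 × 150650 = 60600 + 75325 = 135925

$135,925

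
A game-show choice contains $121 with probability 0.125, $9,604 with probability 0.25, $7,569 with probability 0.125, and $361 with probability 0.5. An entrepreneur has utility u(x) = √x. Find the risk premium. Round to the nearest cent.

E[u] = 0.125·√121 + 0.25·√9604 + 0.125·√7569 + 0.5·√361 = 0.125·11 + 0.25·98 + 0.125·87 + 0.5·19 = 46.25
CE = (46.25)² = 2139.0625
Risk premium = EV − CE = 3542.75 − 2139.0625 = 1403.6875

$1,403.69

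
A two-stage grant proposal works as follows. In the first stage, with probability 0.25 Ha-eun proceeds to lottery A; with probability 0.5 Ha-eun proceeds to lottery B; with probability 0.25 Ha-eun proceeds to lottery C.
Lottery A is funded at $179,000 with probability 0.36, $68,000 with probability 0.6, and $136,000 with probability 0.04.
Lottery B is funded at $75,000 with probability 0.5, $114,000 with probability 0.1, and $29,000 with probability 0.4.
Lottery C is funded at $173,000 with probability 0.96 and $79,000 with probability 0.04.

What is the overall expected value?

$100,230

EV(A) = 0.36 × 179000 + 0.6 × 68000 + 0.04 × 136000 = 64440 + 40800 + 5440 = 110680
EV(B) = 0.5 × 75000 + 0.1 × 114000 + 0.4 × 29000 = 37500 + 11400 + 11600 = 60500
EV(C) = 0.96 × 173000 + 0.04 × 79000 = 166080 + 3160 = 169240
Overall = 0.25 × 110680 + 0.5 × 60500 + 0.25 × 169240 = 27670 + 30250 + 42310 = 100230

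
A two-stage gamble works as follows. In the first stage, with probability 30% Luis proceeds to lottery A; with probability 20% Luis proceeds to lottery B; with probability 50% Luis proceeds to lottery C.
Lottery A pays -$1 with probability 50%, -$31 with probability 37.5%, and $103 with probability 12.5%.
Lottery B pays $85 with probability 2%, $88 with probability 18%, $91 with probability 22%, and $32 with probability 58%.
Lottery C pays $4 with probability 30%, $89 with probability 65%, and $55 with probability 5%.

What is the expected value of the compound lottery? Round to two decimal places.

$42.35

EV(A) = 0.5 × (-1) + 0.375 × (-31) + 0.125 × 103 = -0.5 − 11.625 + 12.875 = 0.75
EV(B) = 0.02 × 85 + 0.18 × 88 + 0.22 × 91 + 0.58 × 32 = 1.7 + 15.84 + 20.02 + 18.56 = 56.12
EV(C) = 0.3 × 4 + 0.65 × 89 + 0.05 × 55 = 1.2 + 57.85 + 2.75 = 61.8
Overall = 0.3 × 0.75 + 0.2 × 56.12 + 0.5 × 61.8 = 0.225 + 11.224 + 30.9 = 42.349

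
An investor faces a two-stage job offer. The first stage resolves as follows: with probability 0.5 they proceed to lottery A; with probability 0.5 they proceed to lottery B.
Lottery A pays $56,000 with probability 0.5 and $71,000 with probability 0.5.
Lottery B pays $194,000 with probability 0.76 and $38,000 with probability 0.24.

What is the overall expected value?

$110,030

EV(A) = 0.5 × 56000 + 0.5 × 71000 = 28000 + 35500 = 63500
EV(B) = 0.76 × 194000 + 0.24 × 38000 = 147440 + 9120 = 156560
Overall = 0.5 × 63500 + 0.5 × 156560 = 31750 + 78280 = 110030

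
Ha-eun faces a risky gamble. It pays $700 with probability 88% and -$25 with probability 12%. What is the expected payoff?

$613

EV = 0.88 × 700 + 0.12 × (-25) = 616 − 3 = 613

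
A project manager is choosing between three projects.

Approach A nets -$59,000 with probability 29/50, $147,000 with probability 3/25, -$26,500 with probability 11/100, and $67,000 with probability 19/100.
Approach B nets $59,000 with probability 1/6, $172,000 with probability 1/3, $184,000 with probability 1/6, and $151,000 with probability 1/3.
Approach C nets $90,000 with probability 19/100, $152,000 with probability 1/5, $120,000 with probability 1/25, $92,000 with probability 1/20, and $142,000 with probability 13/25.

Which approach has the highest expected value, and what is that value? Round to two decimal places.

Approach A = 29/50 × (-59000) + 3/25 × 147000 + 11/100 × (-26500) + 19/100 × 67000 = -34220 + 17640 − 2915 + 12730 = -6765
Approach B = 1/6 × 59000 + 1/3 × 172000 + 1/6 × 184000 + 1/3 × 151000 = 9833.3333 + 57333.3333 + 30666.6667 + 50333.3333 = 148166.6667
Approach C = 19/100 × 90000 + 1/5 × 152000 + 1/25 × 120000 + 1/20 × 92000 + 13/25 × 142000 = 17100 + 30400 + 4800 + 4600 + 73840 = 130740

Approach B ($148,166.67)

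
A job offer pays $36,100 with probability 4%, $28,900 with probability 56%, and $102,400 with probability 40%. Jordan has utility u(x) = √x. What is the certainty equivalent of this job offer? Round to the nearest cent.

E[u] = 0.04·√36100 + 0.56·√28900 + 0.4·√102400 = 0.04·190 + 0.56·170 + 0.4·320 = 230.8
CE = (230.8)² = 53268.64

$53,268.64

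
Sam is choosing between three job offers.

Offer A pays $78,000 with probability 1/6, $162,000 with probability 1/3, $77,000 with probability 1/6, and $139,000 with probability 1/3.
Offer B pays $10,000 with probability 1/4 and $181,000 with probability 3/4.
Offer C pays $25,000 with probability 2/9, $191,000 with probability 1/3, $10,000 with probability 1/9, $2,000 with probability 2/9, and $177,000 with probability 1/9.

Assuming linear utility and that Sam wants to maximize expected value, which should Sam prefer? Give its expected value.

Offer A = 1/6 × 78000 + 1/3 × 162000 + 1/6 × 77000 + 1/3 × 139000 = 13000 + 54000 + 12833.3333 + 46333.3333 = 126166.6667
Offer B = 1/4 × 10000 + 3/4 × 181000 = 2500 + 135750 = 138250
Offer C = 2/9 × 25000 + 1/3 × 191000 + 1/9 × 10000 + 2/9 × 2000 + 1/9 × 177000 = 5555.5556 + 63666.6667 + 1111.1111 + 444.4444 + 19666.6667 = 90444.4444

Offer B ($138,250)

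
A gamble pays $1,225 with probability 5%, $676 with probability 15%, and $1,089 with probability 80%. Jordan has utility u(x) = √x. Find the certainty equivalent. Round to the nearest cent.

$1,027.20

E[u] = 0.05·√1225 + 0.15·√676 + 0.8·√1089 = 0.05·35 + 0.15·26 + 0.8·33 = 32.05
CE = (32.05)² = 1027.2025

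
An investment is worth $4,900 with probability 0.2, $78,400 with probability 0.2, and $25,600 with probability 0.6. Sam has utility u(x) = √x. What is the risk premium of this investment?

E[u] = 0.2·√4900 + 0.2·√78400 + 0.6·√25600 = 0.2·70 + 0.2·280 + 0.6·160 = 166
CE = (166)² = 27556
Risk premium = EV − CE = 32020 − 27556 = 4464

$4,464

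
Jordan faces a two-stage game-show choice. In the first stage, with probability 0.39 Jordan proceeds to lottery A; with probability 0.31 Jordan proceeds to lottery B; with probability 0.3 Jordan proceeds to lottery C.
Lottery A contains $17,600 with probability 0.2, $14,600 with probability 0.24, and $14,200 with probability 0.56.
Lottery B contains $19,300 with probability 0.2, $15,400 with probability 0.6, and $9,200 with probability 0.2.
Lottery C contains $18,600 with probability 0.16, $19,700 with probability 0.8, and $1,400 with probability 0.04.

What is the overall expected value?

$16,109.64

EV(A) = 0.2 × 17600 + 0.24 × 14600 + 0.56 × 14200 = 3520 + 3504 + 7952 = 14976
EV(B) = 0.2 × 19300 + 0.6 × 15400 + 0.2 × 9200 = 3860 + 9240 + 1840 = 14940
EV(C) = 0.16 × 18600 + 0.8 × 19700 + 0.04 × 1400 = 2976 + 15760 + 56 = 18792
Overall = 0.39 × 14976 + 0.31 × 14940 + 0.3 × 18792 = 5840.64 + 4631.4 + 5637.6 = 16109.64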